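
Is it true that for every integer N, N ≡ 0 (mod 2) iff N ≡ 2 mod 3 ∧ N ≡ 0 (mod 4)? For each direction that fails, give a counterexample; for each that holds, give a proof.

(⟸) If N ≡ 2 (mod 3) and N ≡ 0 (mod 4), then by the Chinese remainder theorem N ≡ 8 (mod 12). Since 8 ≡ 0 (mod 2) and 2 ∣ 12, we get N ≡ 0 (mod 2).

(⟹) This fails: N = 0 gives 0 ≡ 0 (mod 2) but 0 ≡ 0 (mod 3), so the conjunction on the right does not hold.

Only the reverse direction holds.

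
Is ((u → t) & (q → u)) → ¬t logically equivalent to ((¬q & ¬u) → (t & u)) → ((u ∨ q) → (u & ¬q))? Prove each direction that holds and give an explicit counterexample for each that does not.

(→) This fails. Under u = F, q = T, t = F, the left side is true but the right side is false.

(←) This fails. Under u = F, q = F, t = T, the left side is false but the right side is true.

Neither direction holds.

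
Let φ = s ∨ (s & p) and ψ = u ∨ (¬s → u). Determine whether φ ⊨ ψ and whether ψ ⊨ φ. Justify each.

(→) Assume the antecedent. If u is true, u ∨ (¬s → u) reduces to true regardless of the other variables. If u is false, the antecedent forces (u = F, p = F, s = T) or (u = F, p = T, s = T), and u ∨ (¬s → u) holds there. Either way u ∨ (¬s → u) holds.

(←) This fails. Under u = T, p = F, s = F, the left side is false but the right side is true.

Only the forward direction holds.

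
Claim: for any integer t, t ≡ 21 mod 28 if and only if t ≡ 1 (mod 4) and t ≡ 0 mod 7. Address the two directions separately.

Both implications hold.

Forward direction. Suppose t ≡ 21 (mod 28); write t = 28j + 21. Since 4 ∣ 28, reducing mod 4 gives t ≡ 21 ≡ 1 (mod 4); since 7 ∣ 28, reducing mod 7 gives t ≡ 21 ≡ 0 (mod 7).

Converse. If t ≡ 1 (mod 4) and t ≡ 0 (mod 7), then by the Chinese remainder theorem t ≡ 21 (mod 28). This is exactly t ≡ 21 (mod 28).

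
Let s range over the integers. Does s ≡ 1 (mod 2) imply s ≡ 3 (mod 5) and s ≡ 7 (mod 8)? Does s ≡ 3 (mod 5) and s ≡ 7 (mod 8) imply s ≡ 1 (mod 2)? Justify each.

(→) This fails: s = 1 gives 1 ≡ 1 (mod 2) but 1 ≡ 1 (mod 5), so the conjunction on the right does not hold.

(←) Conversely, if s ≡ 3 (mod 5) and s ≡ 7 (mod 8), then by the Chinese remainder theorem s ≡ 23 (mod 40). Since 23 ≡ 1 (mod 2) and 2 ∣ 40, we get s ≡ 1 (mod 2).

Only the converse holds.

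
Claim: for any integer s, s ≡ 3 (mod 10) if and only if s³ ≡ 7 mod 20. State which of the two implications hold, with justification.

Converse. The residues r modulo 20 with r³ ≡ 7 (mod 20) are exactly {3}, and each is ≡ 3 (mod 10).

Forward direction. This fails: take s = 13. Then 13 ≡ 3 (mod 10), but 13³ = 2197 ≡ 17 (mod 20), not 7.

(⇒) fails; (⇐) holds.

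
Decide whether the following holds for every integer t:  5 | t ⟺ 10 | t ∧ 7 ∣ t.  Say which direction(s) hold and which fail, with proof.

(⇒) fails; (⇐) holds.

Forward direction. This fails: take t = 5. Certainly 5 ∣ 5, but 10 ∤ 5.

Converse. Suppose 10 ∣ t and 7 ∣ t. Any common multiple of 10 and 7 is a multiple of their lcm; here gcd(10, 7) = 1, so lcm(10, 7) = 10·7 = 70, so 70 ∣ t. Since 5 ∣ 70, it follows that 5 ∣ t.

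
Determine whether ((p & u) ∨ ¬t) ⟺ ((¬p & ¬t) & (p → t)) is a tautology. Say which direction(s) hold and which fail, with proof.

(←) Assume the antecedent. If p is true, the antecedent cannot hold. If p is false, the antecedent forces (p = F, u = F, t = F) or (p = F, u = T, t = F), and (p & u) ∨ ¬t holds there. Either way (p & u) ∨ ¬t holds.

(→) This fails. Under p = T, u = F, t = F, the left side is true but the right side is false.

Not equivalent: only (⇐) holds.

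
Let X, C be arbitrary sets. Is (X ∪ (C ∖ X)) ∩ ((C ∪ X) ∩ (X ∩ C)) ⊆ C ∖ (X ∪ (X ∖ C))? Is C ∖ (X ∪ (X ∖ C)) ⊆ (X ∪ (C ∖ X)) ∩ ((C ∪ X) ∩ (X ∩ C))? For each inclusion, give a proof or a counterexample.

(⟹) This inclusion fails. Take X = {1}, C = {1}; then 1 ∈ (X ∪ (C ∖ X)) ∩ ((C ∪ X) ∩ (X ∩ C)) but 1 ∉ C ∖ (X ∪ (X ∖ C)).

(⟸) This inclusion fails. Take X = ∅, C = {1}; then 1 ∈ C ∖ (X ∪ (X ∖ C)) but 1 ∉ (X ∪ (C ∖ X)) ∩ ((C ∪ X) ∩ (X ∩ C)).

Both inclusions fail.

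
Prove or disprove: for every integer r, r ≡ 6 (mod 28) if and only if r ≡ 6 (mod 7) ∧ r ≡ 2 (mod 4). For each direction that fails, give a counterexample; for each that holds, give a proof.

Equivalent; both directions hold.

(⟹) Suppose r ≡ 6 (mod 28); write r = 28j + 6. Since 7 ∣ 28, reducing mod 7 gives r ≡ 6 (mod 7); since 4 ∣ 28, reducing mod 4 gives r ≡ 6 ≡ 2 (mod 4).

(⟸) Conversely, if r ≡ 6 (mod 7) and r ≡ 2 (mod 4), then by the Chinese remainder theorem r ≡ 6 (mod 28). This is exactly r ≡ 6 (mod 28).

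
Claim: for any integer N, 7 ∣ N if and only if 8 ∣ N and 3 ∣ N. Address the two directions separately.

Forward direction. This fails: take N = 7. Certainly 7 ∣ 7, but 8 ∤ 7.

Converse. This fails: take N = 24. Both 8 ∣ 24 and 3 ∣ 24, yet 24 is not a multiple of 7 (since 24 = 3·7 + 3), so 7 ∤ 24.

Neither direction holds.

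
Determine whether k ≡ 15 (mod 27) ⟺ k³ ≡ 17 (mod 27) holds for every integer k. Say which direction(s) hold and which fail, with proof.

[⇒] This fails: take k = 15. Then 15 ≡ 15 (mod 27), but 15³ = 3375 ≡ 0 (mod 27), not 17.

[⇐] This fails: take k = 5. Then 5³ = 125 ≡ 17 (mod 27), yet 5 ≡ 5 (mod 27), not 15.

(⇒) fails and (⇐) fails.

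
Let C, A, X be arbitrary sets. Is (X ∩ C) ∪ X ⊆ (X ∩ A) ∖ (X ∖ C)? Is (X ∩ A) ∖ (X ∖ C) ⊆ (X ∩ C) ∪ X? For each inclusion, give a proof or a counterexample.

(⊆) fails; (⊇) holds.

(⊇) Let x ∈ (X ∩ A) ∖ (X ∖ C). Then x ∈ C ∩ A ∩ X, from which x ∈ (X ∩ C) ∪ X.

(⊆) This inclusion fails. Take C = ∅, A = ∅, X = {1}; then 1 ∈ (X ∩ C) ∪ X but 1 ∉ (X ∩ A) ∖ (X ∖ C).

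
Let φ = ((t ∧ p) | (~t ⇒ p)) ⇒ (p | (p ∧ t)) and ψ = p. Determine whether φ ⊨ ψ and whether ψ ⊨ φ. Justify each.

Only the reverse direction holds.

Converse. Assume the antecedent. If p is true, the consequent reduces to true regardless of the other variables. If p is false, the antecedent cannot hold. Either way the consequent holds.

Forward direction. This fails. Under p = F, t = F, the left side is true but the right side is false.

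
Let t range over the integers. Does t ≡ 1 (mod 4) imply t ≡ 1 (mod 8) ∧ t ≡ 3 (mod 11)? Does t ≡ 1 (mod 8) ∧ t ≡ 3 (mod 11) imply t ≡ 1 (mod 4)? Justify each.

Not equivalent: only (⇐) holds.

(⇒) This fails: t = 1 gives 1 ≡ 1 (mod 4) but 1 ≡ 1 (mod 11), so the conjunction on the right does not hold.

(⇐) Conversely, if t ≡ 1 (mod 8) and t ≡ 3 (mod 11), then by the Chinese remainder theorem t ≡ 25 (mod 88). Since 25 ≡ 1 (mod 4) and 4 ∣ 88, we get t ≡ 1 (mod 4).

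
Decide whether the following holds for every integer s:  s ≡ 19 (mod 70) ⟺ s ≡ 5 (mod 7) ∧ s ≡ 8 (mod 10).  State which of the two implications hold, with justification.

Neither implication holds.

(⇒) This fails: s = 19 gives 19 ≡ 19 (mod 70) but 19 ≡ 9 (mod 10), so the conjunction on the right does not hold.

(⇐) This fails: s = 68 satisfies both congruences on the right (68 ≡ 5 mod 7 and 68 ≡ 8 mod 10) yet 68 ≡ 68 (mod 70), not 19.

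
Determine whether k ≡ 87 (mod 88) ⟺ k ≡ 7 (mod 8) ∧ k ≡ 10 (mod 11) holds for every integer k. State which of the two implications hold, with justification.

Equivalent; both directions hold.

(⇒) Suppose k ≡ 87 (mod 88); write k = 88j + 87. Since 8 ∣ 88, reducing mod 8 gives k ≡ 87 ≡ 7 (mod 8); since 11 ∣ 88, reducing mod 11 gives k ≡ 87 ≡ 10 (mod 11).

(⇐) Conversely, if k ≡ 7 (mod 8) and k ≡ 10 (mod 11), then by the Chinese remainder theorem k ≡ 87 (mod 88). This is exactly k ≡ 87 (mod 88).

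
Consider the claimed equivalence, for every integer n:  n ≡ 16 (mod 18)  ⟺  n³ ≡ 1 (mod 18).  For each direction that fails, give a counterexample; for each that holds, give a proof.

Forward direction. This fails: take n = 16. Then 16 ≡ 16 (mod 18), but 16³ = 4096 ≡ 10 (mod 18), not 1.

Converse. This fails: take n = 1. Then 1³ = 1 ≡ 1 (mod 18), yet 1 ≡ 1 (mod 18), not 16.

Neither implication holds.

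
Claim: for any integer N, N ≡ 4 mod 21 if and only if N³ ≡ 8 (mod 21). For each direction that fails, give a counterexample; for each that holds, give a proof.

(→) This fails: take N = 4. Then 4 ≡ 4 (mod 21), but 4³ = 64 ≡ 1 (mod 21), not 8.

(←) This fails: take N = 2. Then 2³ = 8 ≡ 8 (mod 21), yet 2 ≡ 2 (mod 21), not 4.

Both directions fail.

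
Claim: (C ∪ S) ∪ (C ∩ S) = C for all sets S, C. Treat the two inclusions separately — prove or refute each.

The sets are not equal: only the reverse inclusion holds.

(⊇) Let x ∈ C. Then either x ∈ C and x ∉ S; or x ∈ S ∩ C. In each case x ∈ (C ∪ S) ∪ (C ∩ S), so C ⊆ (C ∪ S) ∪ (C ∩ S).

(⊆) This inclusion fails. Take S = {1}, C = ∅; then 1 ∈ (C ∪ S) ∪ (C ∩ S) but 1 ∉ C.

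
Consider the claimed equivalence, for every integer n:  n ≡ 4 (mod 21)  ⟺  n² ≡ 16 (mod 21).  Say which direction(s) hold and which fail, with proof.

Only the forward direction holds.

Forward direction. Suppose n ≡ 4 (mod 21). Write n = 21j + 4. Then (21j + 4)² = 441j² + 168j + 16 = 21(21j² + 8j) + 16, so n² ≡ 16 (mod 21).

Converse. This fails: take n = 10. Then 10² = 100 ≡ 16 (mod 21), yet 10 ≡ 10 (mod 21), not 4.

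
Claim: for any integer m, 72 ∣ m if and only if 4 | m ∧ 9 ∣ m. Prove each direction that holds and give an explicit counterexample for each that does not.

Not equivalent: only (⇒) holds.

Forward direction. If 72 ∣ m, write m = 72q. Since 72 = 18·4, m = 4·(18q), so 4 ∣ m; and since 72 = 8·9, m = 9·(8q), so 9 ∣ m.

Converse. This fails: take m = 36. Both 4 ∣ 36 and 9 ∣ 36, yet 36 is not a multiple of 72 (since 36 = 0·72 + 36), so 72 ∤ 36.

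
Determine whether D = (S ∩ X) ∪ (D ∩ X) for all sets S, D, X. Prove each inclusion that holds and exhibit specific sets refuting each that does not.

Forward inclusion. This inclusion fails. Take S = ∅, D = {1}, X = ∅; then 1 ∈ D but 1 ∉ (S ∩ X) ∪ (D ∩ X).

Reverse inclusion. This inclusion fails. Take S = {1}, D = ∅, X = {1}; then 1 ∈ (S ∩ X) ∪ (D ∩ X) but 1 ∉ D.

Neither inclusion holds.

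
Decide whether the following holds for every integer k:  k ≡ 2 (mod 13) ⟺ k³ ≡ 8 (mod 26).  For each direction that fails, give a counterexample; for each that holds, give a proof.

(⇒) This fails: take k = 15. Then 15 ≡ 2 (mod 13), but 15³ = 3375 ≡ 21 (mod 26), not 8.

(⇐) This fails: take k = 6. Then 6³ = 216 ≡ 8 (mod 26), yet 6 ≡ 6 (mod 13), not 2.

Both directions fail.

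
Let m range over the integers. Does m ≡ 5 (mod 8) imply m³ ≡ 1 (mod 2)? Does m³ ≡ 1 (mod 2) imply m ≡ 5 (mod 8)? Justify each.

[⇒] Suppose m ≡ 5 (mod 8). Then m³ ≡ 5³ = 125 (mod 8), and since 2 ∣ 8, also m³ ≡ 1 (mod 2).

[⇐] This fails: take m = 1. Then 1³ = 1 ≡ 1 (mod 2), yet 1 ≡ 1 (mod 8), not 5.

Only the forward implication holds.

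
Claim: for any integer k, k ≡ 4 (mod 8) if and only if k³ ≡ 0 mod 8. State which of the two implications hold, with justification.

[⇒] Suppose k ≡ 4 (mod 8). Write k = 8j + 4. Then (8j + 4)³ = 512j³ + 768j² + 384j + 64 = 8(64j³ + 96j² + 48j + 8) + 0, so k³ ≡ 0 (mod 8).

[⇐] This fails: take k = 0. Then 0³ = 0 ≡ 0 (mod 8), yet 0 ≡ 0 (mod 8), not 4.

Only the forward implication holds.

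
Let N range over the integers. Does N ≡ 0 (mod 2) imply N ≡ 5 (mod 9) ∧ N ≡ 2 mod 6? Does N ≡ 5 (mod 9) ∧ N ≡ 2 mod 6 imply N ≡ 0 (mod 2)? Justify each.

(⟸) If N ≡ 5 (mod 9) and N ≡ 2 (mod 6), then by the Chinese remainder theorem N ≡ 14 (mod 18). Since 14 ≡ 0 (mod 2) and 2 ∣ 18, we get N ≡ 0 (mod 2).

(⟹) This fails: N = 0 gives 0 ≡ 0 (mod 2) but 0 ≡ 0 (mod 9), so the conjunction on the right does not hold.

Only the converse holds.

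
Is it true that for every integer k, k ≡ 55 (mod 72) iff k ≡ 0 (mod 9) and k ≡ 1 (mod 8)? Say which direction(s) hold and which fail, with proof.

Forward direction. This fails: k = 55 gives 55 ≡ 55 (mod 72) but 55 ≡ 1 (mod 9), so the conjunction on the right does not hold.

Converse. This fails: k = 9 satisfies both congruences on the right (9 ≡ 0 mod 9 and 9 ≡ 1 mod 8) yet 9 ≡ 9 (mod 72), not 55.

Neither implication holds.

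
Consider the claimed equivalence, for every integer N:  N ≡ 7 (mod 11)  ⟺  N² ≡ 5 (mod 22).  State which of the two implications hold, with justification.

Neither direction holds.

[⇒] This fails: take N = 18. Then 18 ≡ 7 (mod 11), but 18² = 324 ≡ 16 (mod 22), not 5.

[⇐] This fails: take N = 15. Then 15² = 225 ≡ 5 (mod 22), yet 15 ≡ 4 (mod 11), not 7.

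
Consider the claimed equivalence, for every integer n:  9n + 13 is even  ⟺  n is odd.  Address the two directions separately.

The biconditional holds.

(⇒) Suppose 9n + 13 is even. Since 9 is odd, 9n and n have the same parity, so 9n + 13 ≡ n + 13 (mod 2). As 13 is odd, 9n + 13 is even exactly when n is odd. Thus n is odd.

(⇐) Conversely, suppose n is odd; write n = 2j + 1. Then 9n + 13 = 9·(2j + 1) + 13 = 2·9j + 22, which is even.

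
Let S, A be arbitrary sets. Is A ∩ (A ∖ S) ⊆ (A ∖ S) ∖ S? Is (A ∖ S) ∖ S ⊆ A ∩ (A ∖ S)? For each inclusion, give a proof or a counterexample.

The two sets are equal.

Forward inclusion. Let x ∈ A ∩ (A ∖ S). Then x ∈ A and x ∉ S, from which x ∈ (A ∖ S) ∖ S.

Reverse inclusion. Let x ∈ (A ∖ S) ∖ S. Then x ∈ A and x ∉ S, from which x ∈ A ∩ (A ∖ S).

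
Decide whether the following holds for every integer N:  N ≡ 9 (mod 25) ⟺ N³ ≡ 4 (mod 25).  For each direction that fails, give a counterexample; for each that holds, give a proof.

Converse. Suppose N³ ≡ 4 (mod 25). The only residue r in {0, …, 24} with r³ ≡ 4 (mod 25) is r = 9, so N ≡ 9 (mod 25).

Forward direction. Suppose N ≡ 9 (mod 25). Write N = 25j + 9. Then (25j + 9)³ = 15625j³ + 16875j² + 6075j + 729 = 25(625j³ + 675j² + 243j + 29) + 4, so N³ ≡ 4 (mod 25).

The biconditional holds.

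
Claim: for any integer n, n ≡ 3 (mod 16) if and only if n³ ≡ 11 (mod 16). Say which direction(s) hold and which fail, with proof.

Equivalent; both directions hold.

(←) Suppose n³ ≡ 11 (mod 16). The only residue r in {0, …, 15} with r³ ≡ 11 (mod 16) is r = 3, so n ≡ 3 (mod 16).

(→) Suppose n ≡ 3 (mod 16). Write n = 16j + 3. Then (16j + 3)³ = 4096j³ + 2304j² + 432j + 27 = 16(256j³ + 144j² + 27j + 1) + 11, so n³ ≡ 11 (mod 16).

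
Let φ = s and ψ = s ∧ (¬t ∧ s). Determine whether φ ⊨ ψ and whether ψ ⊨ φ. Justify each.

(⇒) This fails. Under s = T, t = T, the left side is true but the right side is false.

(⇐) Assume the antecedent. If s is true, s reduces to true regardless of the other variables. If s is false, the antecedent cannot hold. Either way s holds.

The forward direction fails; the converse holds.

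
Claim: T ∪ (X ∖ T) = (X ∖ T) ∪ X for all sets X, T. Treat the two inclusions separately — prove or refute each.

(⟹) This inclusion fails. Take X = ∅, T = {1}; then 1 ∈ T ∪ (X ∖ T) but 1 ∉ (X ∖ T) ∪ X.

(⟸) Let x ∈ (X ∖ T) ∪ X. Then either x ∈ X and x ∉ T; or x ∈ X ∩ T. In each case x ∈ T ∪ (X ∖ T), so (X ∖ T) ∪ X ⊆ T ∪ (X ∖ T).

Only the reverse inclusion holds.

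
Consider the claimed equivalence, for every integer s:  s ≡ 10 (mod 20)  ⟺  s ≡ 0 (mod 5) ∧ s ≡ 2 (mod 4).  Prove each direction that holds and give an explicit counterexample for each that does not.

Equivalent; both directions hold.

(⇒) Suppose s ≡ 10 (mod 20); write s = 20j + 10. Since 5 ∣ 20, reducing mod 5 gives s ≡ 10 ≡ 0 (mod 5); since 4 ∣ 20, reducing mod 4 gives s ≡ 10 ≡ 2 (mod 4).

(⇐) Conversely, if s ≡ 0 (mod 5) and s ≡ 2 (mod 4), then by the Chinese remainder theorem s ≡ 10 (mod 20). This is exactly s ≡ 10 (mod 20).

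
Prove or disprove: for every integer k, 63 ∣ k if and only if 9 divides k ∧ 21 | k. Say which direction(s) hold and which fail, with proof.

(⟹) If 63 ∣ k, write k = 63q. Since 63 = 7·9, k = 9·(7q), so 9 ∣ k; and since 63 = 3·21, k = 21·(3q), so 21 ∣ k.

(⟸) Suppose 9 ∣ k and 21 ∣ k. Any common multiple of 9 and 21 is a multiple of their lcm; here lcm(9, 21) = 9·21/gcd(9, 21) = 189/3 = 63, so 63 ∣ k.

Both directions hold; the statement is true.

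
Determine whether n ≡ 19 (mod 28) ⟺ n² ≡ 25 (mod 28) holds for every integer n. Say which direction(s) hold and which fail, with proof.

Only the forward implication holds.

(⇒) Suppose n ≡ 19 (mod 28). Write n = 28j + 19. Then (28j + 19)² = 784j² + 1064j + 361 = 28(28j² + 38j + 12) + 25, so n² ≡ 25 (mod 28).

(⇐) This fails: take n = 5. Then 5² = 25 ≡ 25 (mod 28), yet 5 ≡ 5 (mod 28), not 19.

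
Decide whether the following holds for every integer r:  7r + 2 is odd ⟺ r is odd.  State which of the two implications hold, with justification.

[⇒] Suppose 7r + 2 is odd. Since 7 is odd, 7r and r have the same parity, so 7r + 2 ≡ r + 2 (mod 2). As 2 is even, 7r + 2 is odd exactly when r is odd. Thus r is odd.

[⇐] Conversely, suppose r is odd; write r = 2j + 1. Then 7r + 2 = 7·(2j + 1) + 2 = 2·7j + 9, which is odd.

Both directions hold.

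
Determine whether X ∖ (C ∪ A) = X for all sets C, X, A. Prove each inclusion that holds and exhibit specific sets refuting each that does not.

Forward inclusion. Let x ∈ X ∖ (C ∪ A). Then x ∈ X and x ∉ C, A, from which x ∈ X.

Reverse inclusion. This inclusion fails. Take C = {1}, X = {1}, A = ∅; then 1 ∈ X but 1 ∉ X ∖ (C ∪ A).

(⊆) holds; (⊇) fails.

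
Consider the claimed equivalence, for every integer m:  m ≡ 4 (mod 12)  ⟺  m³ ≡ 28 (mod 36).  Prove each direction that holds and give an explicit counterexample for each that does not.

Only the forward implication holds.

(⟹) Suppose m ≡ 4 (mod 12). Working modulo 36, m ∈ {4, 16, 28}; for each such r, r³ ≡ 28 (mod 36).

(⟸) This fails: take m = 10. Then 10³ = 1000 ≡ 28 (mod 36), yet 10 ≡ 10 (mod 12), not 4.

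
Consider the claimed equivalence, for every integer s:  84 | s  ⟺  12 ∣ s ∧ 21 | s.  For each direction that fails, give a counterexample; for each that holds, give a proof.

The biconditional holds.

Forward direction. If 84 ∣ s, write s = 84q. Since 84 = 7·12, s = 12·(7q), so 12 ∣ s; and since 84 = 4·21, s = 21·(4q), so 21 ∣ s.

Converse. Suppose 12 ∣ s and 21 ∣ s. Any common multiple of 12 and 21 is a multiple of their lcm; here lcm(12, 21) = 12·21/gcd(12, 21) = 252/3 = 84, so 84 ∣ s.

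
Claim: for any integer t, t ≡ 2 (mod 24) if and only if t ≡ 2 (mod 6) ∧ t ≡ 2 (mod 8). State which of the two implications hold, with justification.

[⇒] Suppose t ≡ 2 (mod 24); write t = 24j + 2. Since 6 ∣ 24, reducing mod 6 gives t ≡ 2 (mod 6); since 8 ∣ 24, reducing mod 8 gives t ≡ 2 (mod 8).

[⇐] Conversely, if t ≡ 2 (mod 6) and t ≡ 2 (mod 8), then by the Chinese remainder theorem t ≡ 2 (mod 24). This is exactly t ≡ 2 (mod 24).

Equivalent; both directions hold.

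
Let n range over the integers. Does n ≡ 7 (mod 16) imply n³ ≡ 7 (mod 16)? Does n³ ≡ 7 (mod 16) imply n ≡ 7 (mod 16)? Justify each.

Both directions hold; the statement is true.

(⟹) Suppose n ≡ 7 (mod 16). Write n = 16j + 7. Then (16j + 7)³ = 4096j³ + 5376j² + 2352j + 343 = 16(256j³ + 336j² + 147j + 21) + 7, so n³ ≡ 7 (mod 16).

(⟸) Conversely, suppose n³ ≡ 7 (mod 16). The only residue r in {0, …, 15} with r³ ≡ 7 (mod 16) is r = 7, so n ≡ 7 (mod 16).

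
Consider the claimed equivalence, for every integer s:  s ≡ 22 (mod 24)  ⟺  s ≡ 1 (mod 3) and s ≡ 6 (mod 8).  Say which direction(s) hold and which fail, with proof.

The biconditional holds.

(⟸) If s ≡ 1 (mod 3) and s ≡ 6 (mod 8), then by the Chinese remainder theorem s ≡ 22 (mod 24). This is exactly s ≡ 22 (mod 24).

(⟹) Suppose s ≡ 22 (mod 24); write s = 24j + 22. Since 3 ∣ 24, reducing mod 3 gives s ≡ 22 ≡ 1 (mod 3); since 8 ∣ 24, reducing mod 8 gives s ≡ 22 ≡ 6 (mod 8).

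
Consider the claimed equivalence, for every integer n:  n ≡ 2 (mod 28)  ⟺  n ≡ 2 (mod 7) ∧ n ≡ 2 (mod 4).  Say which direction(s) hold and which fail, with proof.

Both directions hold.

(⟹) Suppose n ≡ 2 (mod 28); write n = 28j + 2. Since 7 ∣ 28, reducing mod 7 gives n ≡ 2 (mod 7); since 4 ∣ 28, reducing mod 4 gives n ≡ 2 (mod 4).

(⟸) Conversely, if n ≡ 2 (mod 7) and n ≡ 2 (mod 4), then by the Chinese remainder theorem n ≡ 2 (mod 28). This is exactly n ≡ 2 (mod 28).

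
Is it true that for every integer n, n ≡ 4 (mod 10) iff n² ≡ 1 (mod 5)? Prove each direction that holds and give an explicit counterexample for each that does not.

(⟸) This fails: take n = 1. Then 1² = 1 ≡ 1 (mod 5), yet 1 ≡ 1 (mod 10), not 4.

(⟹) Suppose n ≡ 4 (mod 10). Then n² ≡ 4² = 16 (mod 10), and since 5 ∣ 10, also n² ≡ 1 (mod 5).

The forward direction holds; the converse fails.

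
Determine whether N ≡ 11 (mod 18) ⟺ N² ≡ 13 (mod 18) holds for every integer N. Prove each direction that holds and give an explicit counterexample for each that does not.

(⇒) holds; (⇐) fails.

Forward direction. Suppose N ≡ 11 (mod 18). Write N = 18j + 11. Then (18j + 11)² = 324j² + 396j + 121 = 18(18j² + 22j + 6) + 13, so N² ≡ 13 (mod 18).

Converse. This fails: take N = 7. Then 7² = 49 ≡ 13 (mod 18), yet 7 ≡ 7 (mod 18), not 11.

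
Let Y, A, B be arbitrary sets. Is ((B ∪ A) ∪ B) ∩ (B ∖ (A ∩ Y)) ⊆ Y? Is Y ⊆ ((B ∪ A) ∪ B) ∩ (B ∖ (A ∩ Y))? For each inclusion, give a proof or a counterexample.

(⊆) fails and (⊇) fails.

(⊆) This inclusion fails. Take Y = ∅, A = ∅, B = {1}; then 1 ∈ ((B ∪ A) ∪ B) ∩ (B ∖ (A ∩ Y)) but 1 ∉ Y.

(⊇) This inclusion fails. Take Y = {1}, A = ∅, B = ∅; then 1 ∈ Y but 1 ∉ ((B ∪ A) ∪ B) ∩ (B ∖ (A ∩ Y)).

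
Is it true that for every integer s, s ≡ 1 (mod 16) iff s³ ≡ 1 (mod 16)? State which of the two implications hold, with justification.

(⇒) Suppose s ≡ 1 (mod 16). Write s = 16j + 1. Then (16j + 1)³ = 4096j³ + 768j² + 48j + 1 = 16(256j³ + 48j² + 3j) + 1, so s³ ≡ 1 (mod 16).

(⇐) Conversely, suppose s³ ≡ 1 (mod 16). The only residue r in {0, …, 15} with r³ ≡ 1 (mod 16) is r = 1, so s ≡ 1 (mod 16).

Both directions hold; the statement is true.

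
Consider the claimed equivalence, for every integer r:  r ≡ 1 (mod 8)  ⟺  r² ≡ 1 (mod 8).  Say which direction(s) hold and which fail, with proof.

Only the forward implication holds.

(→) Suppose r ≡ 1 (mod 8). Write r = 8j + 1. Then (8j + 1)² = 64j² + 16j + 1 = 8(8j² + 2j) + 1, so r² ≡ 1 (mod 8).

(←) This fails: take r = 3. Then 3² = 9 ≡ 1 (mod 8), yet 3 ≡ 3 (mod 8), not 1.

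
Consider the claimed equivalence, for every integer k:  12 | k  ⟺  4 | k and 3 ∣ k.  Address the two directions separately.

Both directions hold.

(→) If 12 ∣ k, write k = 12q. Since 12 = 3·4, k = 4·(3q), so 4 ∣ k; and since 12 = 4·3, k = 3·(4q), so 3 ∣ k.

(←) Suppose 4 ∣ k and 3 ∣ k. Any common multiple of 4 and 3 is a multiple of their lcm; here gcd(4, 3) = 1, so lcm(4, 3) = 4·3 = 12, so 12 ∣ k.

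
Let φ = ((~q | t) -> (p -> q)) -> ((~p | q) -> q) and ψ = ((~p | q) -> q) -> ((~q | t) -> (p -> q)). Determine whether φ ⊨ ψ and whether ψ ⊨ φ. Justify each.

Both directions fail.

(→) This fails. Under p = T, q = F, t = F, the left side is true but the right side is false.

(←) This fails. Under p = F, q = F, t = F, the left side is false but the right side is true.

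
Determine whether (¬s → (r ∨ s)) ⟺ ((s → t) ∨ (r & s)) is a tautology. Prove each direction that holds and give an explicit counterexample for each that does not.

Neither direction holds.

(⟹) This fails. Under t = F, s = T, r = F, the left side is true but the right side is false.

(⟸) This fails. Under t = F, s = F, r = F, the left side is false but the right side is true.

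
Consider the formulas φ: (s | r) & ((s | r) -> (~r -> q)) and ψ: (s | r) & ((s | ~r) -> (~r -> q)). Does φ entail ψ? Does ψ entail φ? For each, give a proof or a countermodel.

The biconditional holds.

Forward direction. Assume the antecedent. If r is true, the consequent reduces to true regardless of the other variables. If r is false, the antecedent forces (s = T, q = T, r = F), and the consequent holds there. Either way the consequent holds.

Converse. Assume the antecedent. If r is true, the consequent reduces to true regardless of the other variables. If r is false, the antecedent forces (s = T, q = T, r = F), and the consequent holds there. Either way the consequent holds.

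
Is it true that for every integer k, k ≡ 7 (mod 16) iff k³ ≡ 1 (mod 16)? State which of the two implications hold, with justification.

[⇒] This fails: take k = 7. Then 7 ≡ 7 (mod 16), but 7³ = 343 ≡ 7 (mod 16), not 1.

[⇐] This fails: take k = 1. Then 1³ = 1 ≡ 1 (mod 16), yet 1 ≡ 1 (mod 16), not 7.

(⇒) fails and (⇐) fails.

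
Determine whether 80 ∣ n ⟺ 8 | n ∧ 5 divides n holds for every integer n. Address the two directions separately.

Forward direction. If 80 ∣ n, write n = 80q. Since 80 = 10·8, n = 8·(10q), so 8 ∣ n; and since 80 = 16·5, n = 5·(16q), so 5 ∣ n.

Converse. This fails: take n = 40. Both 8 ∣ 40 and 5 ∣ 40, yet 40 is not a multiple of 80 (since 40 = 0·80 + 40), so 80 ∤ 40.

Not equivalent: only (⇒) holds.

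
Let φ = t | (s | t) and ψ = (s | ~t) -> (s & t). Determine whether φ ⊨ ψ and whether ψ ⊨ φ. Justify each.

(⇒) This fails. Under s = T, t = F, the left side is true but the right side is false.

(⇐) Assume the antecedent. If s is true, t | (s | t) reduces to true regardless of the other variables. If s is false, the antecedent forces (s = F, t = T), and t | (s | t) holds there. Either way t | (s | t) holds.

Not equivalent: only (⇐) holds.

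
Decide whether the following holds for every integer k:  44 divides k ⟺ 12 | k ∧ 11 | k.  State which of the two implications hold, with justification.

[⇒] This fails: take k = 44. Certainly 44 ∣ 44, but 12 ∤ 44.

[⇐] Suppose 12 ∣ k and 11 ∣ k. Any common multiple of 12 and 11 is a multiple of their lcm; here gcd(12, 11) = 1, so lcm(12, 11) = 12·11 = 132, so 132 ∣ k. Since 44 ∣ 132, it follows that 44 ∣ k.

(⇒) fails; (⇐) holds.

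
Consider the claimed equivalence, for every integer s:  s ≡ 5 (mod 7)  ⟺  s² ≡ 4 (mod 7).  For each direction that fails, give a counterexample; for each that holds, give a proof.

Only the forward implication holds.

[⇒] Suppose s ≡ 5 (mod 7). Write s = 7j + 5. Then (7j + 5)² = 49j² + 70j + 25 = 7(7j² + 10j + 3) + 4, so s² ≡ 4 (mod 7).

[⇐] This fails: take s = 2. Then 2² = 4 ≡ 4 (mod 7), yet 2 ≡ 2 (mod 7), not 5.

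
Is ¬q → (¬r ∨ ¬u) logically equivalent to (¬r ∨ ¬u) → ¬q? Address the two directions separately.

Neither implication holds.

[⇒] This fails. Under q = T, u = F, r = F, the left side is true but the right side is false.

[⇐] This fails. Under q = F, u = T, r = T, the left side is false but the right side is true.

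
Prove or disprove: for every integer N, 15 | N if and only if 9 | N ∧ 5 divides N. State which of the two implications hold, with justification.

(⟹) This fails: take N = 15. Certainly 15 ∣ 15, but 9 ∤ 15.

(⟸) Suppose 9 ∣ N and 5 ∣ N. Any common multiple of 9 and 5 is a multiple of their lcm; here gcd(9, 5) = 1, so lcm(9, 5) = 9·5 = 45, so 45 ∣ N. Since 15 ∣ 45, it follows that 15 ∣ N.

Only the reverse direction holds.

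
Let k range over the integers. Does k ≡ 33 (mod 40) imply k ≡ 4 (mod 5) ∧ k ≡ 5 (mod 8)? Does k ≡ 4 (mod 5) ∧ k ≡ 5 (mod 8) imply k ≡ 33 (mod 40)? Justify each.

(⟹) This fails: k = 33 gives 33 ≡ 33 (mod 40) but 33 ≡ 3 (mod 5), so the conjunction on the right does not hold.

(⟸) This fails: k = 29 satisfies both congruences on the right (29 ≡ 4 mod 5 and 29 ≡ 5 mod 8) yet 29 ≡ 29 (mod 40), not 33.

Neither implication holds.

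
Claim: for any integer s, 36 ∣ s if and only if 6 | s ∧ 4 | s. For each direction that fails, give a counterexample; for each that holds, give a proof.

The forward direction holds; the converse fails.

(⇒) If 36 ∣ s, write s = 36q. Since 36 = 6·6, s = 6·(6q), so 6 ∣ s; and since 36 = 9·4, s = 4·(9q), so 4 ∣ s.

(⇐) This fails: take s = 12. Both 6 ∣ 12 and 4 ∣ 12, yet 12 is not a multiple of 36 (since 12 = 0·36 + 12), so 36 ∤ 12.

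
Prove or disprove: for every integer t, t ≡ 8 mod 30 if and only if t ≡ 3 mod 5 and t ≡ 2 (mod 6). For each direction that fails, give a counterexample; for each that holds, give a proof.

Both implications hold.

[⇒] Suppose t ≡ 8 (mod 30); write t = 30j + 8. Since 5 ∣ 30, reducing mod 5 gives t ≡ 8 ≡ 3 (mod 5); since 6 ∣ 30, reducing mod 6 gives t ≡ 8 ≡ 2 (mod 6).

[⇐] Conversely, if t ≡ 3 (mod 5) and t ≡ 2 (mod 6), then by the Chinese remainder theorem t ≡ 8 (mod 30). This is exactly t ≡ 8 (mod 30).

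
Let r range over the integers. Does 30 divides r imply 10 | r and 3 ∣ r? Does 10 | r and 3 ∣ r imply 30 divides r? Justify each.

(→) If 30 ∣ r, write r = 30q. Since 30 = 3·10, r = 10·(3q), so 10 ∣ r; and since 30 = 10·3, r = 3·(10q), so 3 ∣ r.

(←) Suppose 10 ∣ r and 3 ∣ r. Any common multiple of 10 and 3 is a multiple of their lcm; here gcd(10, 3) = 1, so lcm(10, 3) = 10·3 = 30, so 30 ∣ r.

Both directions hold.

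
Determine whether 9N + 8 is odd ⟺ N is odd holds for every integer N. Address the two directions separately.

(→) Suppose 9N + 8 is odd. Since 9 is odd, 9N and N have the same parity, so 9N + 8 ≡ N + 8 (mod 2). As 8 is even, 9N + 8 is odd exactly when N is odd. Thus N is odd.

(←) Conversely, suppose N is odd; write N = 2j + 1. Then 9N + 8 = 9·(2j + 1) + 8 = 2·9j + 17, which is odd.

Equivalent; both directions hold.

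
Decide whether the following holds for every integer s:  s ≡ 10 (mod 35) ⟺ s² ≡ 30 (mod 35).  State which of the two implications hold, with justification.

(⇐) This fails: take s = 25. Then 25² = 625 ≡ 30 (mod 35), yet 25 ≡ 25 (mod 35), not 10.

(⇒) Suppose s ≡ 10 (mod 35). Write s = 35j + 10. Then (35j + 10)² = 1225j² + 700j + 100 = 35(35j² + 20j + 2) + 30, so s² ≡ 30 (mod 35).

Only the forward implication holds.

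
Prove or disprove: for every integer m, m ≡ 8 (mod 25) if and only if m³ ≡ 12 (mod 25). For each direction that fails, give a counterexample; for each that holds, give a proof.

(⇒) Suppose m ≡ 8 (mod 25). Write m = 25j + 8. Then (25j + 8)³ = 15625j³ + 15000j² + 4800j + 512 = 25(625j³ + 600j² + 192j + 20) + 12, so m³ ≡ 12 (mod 25).

(⇐) Conversely, suppose m³ ≡ 12 (mod 25). The only residue r in {0, …, 24} with r³ ≡ 12 (mod 25) is r = 8, so m ≡ 8 (mod 25).

Both directions hold; the statement is true.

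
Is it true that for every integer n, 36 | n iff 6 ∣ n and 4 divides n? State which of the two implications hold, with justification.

Not equivalent: only (⇒) holds.

[⇒] If 36 ∣ n, write n = 36q. Since 36 = 6·6, n = 6·(6q), so 6 ∣ n; and since 36 = 9·4, n = 4·(9q), so 4 ∣ n.

[⇐] This fails: take n = 12. Both 6 ∣ 12 and 4 ∣ 12, yet 12 is not a multiple of 36 (since 12 = 0·36 + 12), so 36 ∤ 12.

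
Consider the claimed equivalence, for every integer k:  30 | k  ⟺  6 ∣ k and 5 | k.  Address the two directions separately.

Both directions hold; the statement is true.

[⇒] If 30 ∣ k, write k = 30q. Since 30 = 5·6, k = 6·(5q), so 6 ∣ k; and since 30 = 6·5, k = 5·(6q), so 5 ∣ k.

[⇐] Suppose 6 ∣ k and 5 ∣ k. Any common multiple of 6 and 5 is a multiple of their lcm; here gcd(6, 5) = 1, so lcm(6, 5) = 6·5 = 30, so 30 ∣ k.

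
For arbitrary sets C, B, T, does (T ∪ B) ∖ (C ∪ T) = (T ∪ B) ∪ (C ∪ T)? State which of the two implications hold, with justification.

The sets are not equal: only the forward inclusion holds.

Reverse inclusion. This inclusion fails. Take C = {1}, B = ∅, T = ∅; then 1 ∈ (T ∪ B) ∪ (C ∪ T) but 1 ∉ (T ∪ B) ∖ (C ∪ T).

Forward inclusion. Let x ∈ (T ∪ B) ∖ (C ∪ T). Then x ∈ B and x ∉ C, T, from which x ∈ (T ∪ B) ∪ (C ∪ T).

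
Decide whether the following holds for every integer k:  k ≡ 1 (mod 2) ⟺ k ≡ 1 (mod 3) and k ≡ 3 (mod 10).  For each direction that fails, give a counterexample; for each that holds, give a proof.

Only the converse holds.

(→) This fails: k = 1 gives 1 ≡ 1 (mod 2) but 1 ≡ 1 (mod 10), so the conjunction on the right does not hold.

(←) Conversely, if k ≡ 1 (mod 3) and k ≡ 3 (mod 10), then by the Chinese remainder theorem k ≡ 13 (mod 30). Since 13 ≡ 1 (mod 2) and 2 ∣ 30, we get k ≡ 1 (mod 2).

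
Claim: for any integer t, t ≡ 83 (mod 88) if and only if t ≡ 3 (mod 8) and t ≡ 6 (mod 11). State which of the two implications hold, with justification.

The biconditional holds.

Forward direction. Suppose t ≡ 83 (mod 88); write t = 88j + 83. Since 8 ∣ 88, reducing mod 8 gives t ≡ 83 ≡ 3 (mod 8); since 11 ∣ 88, reducing mod 11 gives t ≡ 83 ≡ 6 (mod 11).

Converse. If t ≡ 3 (mod 8) and t ≡ 6 (mod 11), then by the Chinese remainder theorem t ≡ 83 (mod 88). This is exactly t ≡ 83 (mod 88).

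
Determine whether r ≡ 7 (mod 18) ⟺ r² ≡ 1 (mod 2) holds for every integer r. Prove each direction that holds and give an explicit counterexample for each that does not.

(←) This fails: take r = 1. Then 1² = 1 ≡ 1 (mod 2), yet 1 ≡ 1 (mod 18), not 7.

(→) Suppose r ≡ 7 (mod 18). Then r² ≡ 7² = 49 (mod 18), and since 2 ∣ 18, also r² ≡ 1 (mod 2).

Only the forward implication holds.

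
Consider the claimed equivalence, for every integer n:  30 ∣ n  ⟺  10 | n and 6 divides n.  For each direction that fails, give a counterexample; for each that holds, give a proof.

(⟹) If 30 ∣ n, write n = 30q. Since 30 = 3·10, n = 10·(3q), so 10 ∣ n; and since 30 = 5·6, n = 6·(5q), so 6 ∣ n.

(⟸) Suppose 10 ∣ n and 6 ∣ n. Any common multiple of 10 and 6 is a multiple of their lcm; here lcm(10, 6) = 10·6/gcd(10, 6) = 60/2 = 30, so 30 ∣ n.

Both directions hold; the statement is true.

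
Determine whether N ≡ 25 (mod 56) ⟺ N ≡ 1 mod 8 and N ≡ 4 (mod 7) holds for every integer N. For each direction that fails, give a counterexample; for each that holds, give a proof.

The biconditional holds.

(⟹) Suppose N ≡ 25 (mod 56); write N = 56j + 25. Since 8 ∣ 56, reducing mod 8 gives N ≡ 25 ≡ 1 (mod 8); since 7 ∣ 56, reducing mod 7 gives N ≡ 25 ≡ 4 (mod 7).

(⟸) Conversely, if N ≡ 1 (mod 8) and N ≡ 4 (mod 7), then by the Chinese remainder theorem N ≡ 25 (mod 56). This is exactly N ≡ 25 (mod 56).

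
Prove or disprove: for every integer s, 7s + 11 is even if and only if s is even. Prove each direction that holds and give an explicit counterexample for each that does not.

[⇒] This fails: s = 5 gives 7s + 11 = 46, which is even, but 5 is odd, not even.

[⇐] This also fails: s = 6 is even, but 7s + 11 = 53 is odd, not even.

Neither implication holds.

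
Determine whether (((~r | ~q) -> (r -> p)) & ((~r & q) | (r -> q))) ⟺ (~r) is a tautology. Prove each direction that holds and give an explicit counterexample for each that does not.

[⇒] This fails. Under q = T, p = F, r = T, the left side is true but the right side is false.

[⇐] Assume the antecedent. If q is true, the consequent reduces to true regardless of the other variables. If q is false, the antecedent forces (q = F, p = F, r = F) or (q = F, p = T, r = F), and the consequent holds there. Either way the consequent holds.

The forward direction fails; the converse holds.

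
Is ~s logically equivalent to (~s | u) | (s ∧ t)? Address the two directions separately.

Only the forward implication holds.

Forward direction. Assume the antecedent. If u is true, (~s | u) | (s ∧ t) reduces to true regardless of the other variables. If u is false, the antecedent forces (u = F, t = F, s = F) or (u = F, t = T, s = F), and (~s | u) | (s ∧ t) holds there. Either way (~s | u) | (s ∧ t) holds.

Converse. This fails. Under u = T, t = F, s = T, the left side is false but the right side is true.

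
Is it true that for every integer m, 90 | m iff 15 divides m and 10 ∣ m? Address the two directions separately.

Only the forward direction holds.

(⟹) If 90 ∣ m, write m = 90q. Since 90 = 6·15, m = 15·(6q), so 15 ∣ m; and since 90 = 9·10, m = 10·(9q), so 10 ∣ m.

(⟸) This fails: take m = 30. Both 15 ∣ 30 and 10 ∣ 30, yet 30 is not a multiple of 90 (since 30 = 0·90 + 30), so 90 ∤ 30.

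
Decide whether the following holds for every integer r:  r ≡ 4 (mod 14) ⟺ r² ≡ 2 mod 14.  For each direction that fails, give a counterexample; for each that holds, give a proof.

Not equivalent: only (⇒) holds.

Forward direction. Suppose r ≡ 4 (mod 14). Write r = 14j + 4. Then (14j + 4)² = 196j² + 112j + 16 = 14(14j² + 8j + 1) + 2, so r² ≡ 2 (mod 14).

Converse. This fails: take r = 10. Then 10² = 100 ≡ 2 (mod 14), yet 10 ≡ 10 (mod 14), not 4.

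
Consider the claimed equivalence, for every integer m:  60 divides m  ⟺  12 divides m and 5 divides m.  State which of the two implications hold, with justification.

(⟹) If 60 ∣ m, write m = 60q. Since 60 = 5·12, m = 12·(5q), so 12 ∣ m; and since 60 = 12·5, m = 5·(12q), so 5 ∣ m.

(⟸) Suppose 12 ∣ m and 5 ∣ m. Any common multiple of 12 and 5 is a multiple of their lcm; here gcd(12, 5) = 1, so lcm(12, 5) = 12·5 = 60, so 60 ∣ m.

Both directions hold.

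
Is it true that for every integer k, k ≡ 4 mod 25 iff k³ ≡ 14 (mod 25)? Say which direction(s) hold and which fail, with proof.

The biconditional holds.

(→) Suppose k ≡ 4 mod 25. Write k = 25j + 4. Then (25j + 4)³ = 15625j³ + 7500j² + 1200j + 64 = 25(625j³ + 300j² + 48j + 2) + 14, so k³ ≡ 14 (mod 25).

(←) Conversely, suppose k³ ≡ 14 (mod 25). The only residue r in {0, …, 24} with r³ ≡ 14 (mod 25) is r = 4, so k ≡ 4 (mod 25).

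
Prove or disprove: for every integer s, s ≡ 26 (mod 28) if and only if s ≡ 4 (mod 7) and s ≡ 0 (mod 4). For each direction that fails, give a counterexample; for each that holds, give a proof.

[⇒] This fails: s = 26 gives 26 ≡ 26 (mod 28) but 26 ≡ 5 (mod 7), so the conjunction on the right does not hold.

[⇐] This fails: s = 4 satisfies both congruences on the right (4 ≡ 4 mod 7 and 4 ≡ 0 mod 4) yet 4 ≡ 4 (mod 28), not 26.

(⇒) fails and (⇐) fails.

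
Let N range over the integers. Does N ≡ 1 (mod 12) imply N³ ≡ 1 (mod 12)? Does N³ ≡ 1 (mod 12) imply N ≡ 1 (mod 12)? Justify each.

[⇐] For the converse, argue contrapositively. If N ≢ 1 (mod 12), then N is congruent to one of 0, 2, 3, 4, 5, 6, 7, 8, 9, 10, 11 modulo 12, and these give N³ ≡ 0, 8, 3, 4, 5, 0, 7, 8, 9, 4, 11 respectively — never 1.

[⇒] Suppose N ≡ 1 (mod 12). Write N = 12j + 1. Then (12j + 1)³ = 1728j³ + 432j² + 36j + 1 = 12(144j³ + 36j² + 3j) + 1, so N³ ≡ 1 (mod 12).

Equivalent; both directions hold.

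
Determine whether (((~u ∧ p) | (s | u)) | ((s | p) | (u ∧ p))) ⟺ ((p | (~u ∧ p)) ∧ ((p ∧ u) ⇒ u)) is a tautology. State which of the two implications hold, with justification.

Not equivalent: only (⇐) holds.

(⇒) This fails. Under p = F, s = T, u = F, the left side is true but the right side is false.

(⇐) Assume the antecedent. If p is true, the consequent reduces to true regardless of the other variables. If p is false, the antecedent cannot hold. Either way the consequent holds.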